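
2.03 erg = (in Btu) 1.924e-10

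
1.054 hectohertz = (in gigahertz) 1.054e-07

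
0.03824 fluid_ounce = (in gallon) 0.0002988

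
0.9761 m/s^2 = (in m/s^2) 0.9761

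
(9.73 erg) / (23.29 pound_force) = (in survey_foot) 3.081e-08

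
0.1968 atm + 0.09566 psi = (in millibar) 206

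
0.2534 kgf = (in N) 2.485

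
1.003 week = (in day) 7.021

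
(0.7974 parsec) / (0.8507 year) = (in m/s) 9.172e+08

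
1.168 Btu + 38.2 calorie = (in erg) 1.392e+10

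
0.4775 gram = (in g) 0.4775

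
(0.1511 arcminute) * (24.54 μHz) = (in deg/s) 6.18e-08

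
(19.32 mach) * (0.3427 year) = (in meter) 7.11e+10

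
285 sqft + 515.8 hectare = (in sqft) 5.552e+07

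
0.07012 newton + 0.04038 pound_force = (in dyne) 2.497e+04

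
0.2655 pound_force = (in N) 1.181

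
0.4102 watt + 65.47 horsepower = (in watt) 4.882e+04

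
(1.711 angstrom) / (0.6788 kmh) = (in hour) 2.521e-13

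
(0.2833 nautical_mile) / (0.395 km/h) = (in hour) 1.328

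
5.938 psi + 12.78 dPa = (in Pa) 4.094e+04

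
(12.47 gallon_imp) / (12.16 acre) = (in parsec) 3.733e-23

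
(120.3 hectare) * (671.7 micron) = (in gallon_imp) 1.777e+05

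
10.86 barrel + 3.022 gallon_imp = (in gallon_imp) 382.8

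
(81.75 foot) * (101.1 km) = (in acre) 622.5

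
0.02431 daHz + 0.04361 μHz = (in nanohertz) 2.431e+08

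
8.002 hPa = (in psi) 0.1161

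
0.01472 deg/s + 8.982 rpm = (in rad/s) 0.9408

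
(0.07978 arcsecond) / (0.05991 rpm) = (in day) 7.136e-10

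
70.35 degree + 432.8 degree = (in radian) 8.782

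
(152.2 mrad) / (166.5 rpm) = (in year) 2.768e-10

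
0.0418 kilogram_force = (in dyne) 4.099e+04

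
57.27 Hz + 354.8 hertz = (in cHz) 4.121e+04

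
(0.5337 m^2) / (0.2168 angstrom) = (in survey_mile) 1.53e+07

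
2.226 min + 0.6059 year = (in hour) 5308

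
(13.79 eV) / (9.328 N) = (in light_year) 2.504e-35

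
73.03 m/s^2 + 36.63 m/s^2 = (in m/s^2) 109.7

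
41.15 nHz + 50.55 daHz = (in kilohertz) 0.5055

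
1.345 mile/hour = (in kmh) 2.165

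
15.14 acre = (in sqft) 6.595e+05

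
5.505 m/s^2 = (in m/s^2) 5.505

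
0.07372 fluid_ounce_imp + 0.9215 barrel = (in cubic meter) 0.1465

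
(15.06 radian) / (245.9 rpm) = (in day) 6.769e-06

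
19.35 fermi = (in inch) 7.618e-13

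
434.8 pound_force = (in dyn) 1.934e+08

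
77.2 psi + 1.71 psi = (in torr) 4081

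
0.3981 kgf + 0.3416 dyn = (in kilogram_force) 0.3981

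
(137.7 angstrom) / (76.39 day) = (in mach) 6.127e-18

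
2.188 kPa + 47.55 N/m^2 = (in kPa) 2.236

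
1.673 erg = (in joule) 1.673e-07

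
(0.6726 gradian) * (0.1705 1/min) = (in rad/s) 3.002e-05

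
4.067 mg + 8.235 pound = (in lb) 8.235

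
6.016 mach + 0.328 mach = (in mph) 4832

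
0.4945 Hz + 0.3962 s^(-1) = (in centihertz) 89.07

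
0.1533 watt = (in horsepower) 0.0002056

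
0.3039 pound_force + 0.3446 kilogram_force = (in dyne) 4.731e+05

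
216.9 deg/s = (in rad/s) 3.786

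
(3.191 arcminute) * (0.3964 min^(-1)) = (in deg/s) 0.0003514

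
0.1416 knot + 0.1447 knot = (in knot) 0.2863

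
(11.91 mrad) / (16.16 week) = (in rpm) 1.164e-08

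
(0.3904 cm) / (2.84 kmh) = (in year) 1.569e-10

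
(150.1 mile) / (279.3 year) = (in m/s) 2.743e-05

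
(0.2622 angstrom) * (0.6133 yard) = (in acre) 3.633e-15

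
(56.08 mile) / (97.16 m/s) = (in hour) 0.258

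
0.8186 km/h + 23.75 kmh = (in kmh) 24.57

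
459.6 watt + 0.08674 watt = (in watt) 459.7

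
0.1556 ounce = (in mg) 4411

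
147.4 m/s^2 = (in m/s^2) 147.4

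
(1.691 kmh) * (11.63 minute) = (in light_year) 3.465e-14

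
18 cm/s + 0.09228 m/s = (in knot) 0.5293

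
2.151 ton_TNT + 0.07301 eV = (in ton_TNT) 2.151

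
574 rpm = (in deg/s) 3444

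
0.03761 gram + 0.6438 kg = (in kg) 0.6438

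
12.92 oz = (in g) 366.3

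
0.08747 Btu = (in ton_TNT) 2.206e-08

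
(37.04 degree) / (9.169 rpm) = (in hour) 0.000187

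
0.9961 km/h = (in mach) 0.0008126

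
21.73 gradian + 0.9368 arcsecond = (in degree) 19.56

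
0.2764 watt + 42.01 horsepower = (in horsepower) 42.01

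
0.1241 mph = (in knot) 0.1078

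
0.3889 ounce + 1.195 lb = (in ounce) 19.51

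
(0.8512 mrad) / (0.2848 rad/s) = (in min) 4.981e-05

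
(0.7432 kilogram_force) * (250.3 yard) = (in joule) 1668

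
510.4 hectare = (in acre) 1261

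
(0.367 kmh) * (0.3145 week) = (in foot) 6.362e+04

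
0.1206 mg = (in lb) 2.659e-07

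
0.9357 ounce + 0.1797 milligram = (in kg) 0.02653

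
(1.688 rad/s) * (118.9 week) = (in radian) 1.214e+08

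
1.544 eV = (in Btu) 2.345e-22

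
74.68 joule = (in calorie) 17.85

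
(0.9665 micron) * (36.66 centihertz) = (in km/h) 1.276e-06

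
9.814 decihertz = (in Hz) 0.9814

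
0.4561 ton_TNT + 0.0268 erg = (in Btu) 1.809e+06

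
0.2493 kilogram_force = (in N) 2.445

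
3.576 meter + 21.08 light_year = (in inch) 7.852e+18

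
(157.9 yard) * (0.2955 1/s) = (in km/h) 153.6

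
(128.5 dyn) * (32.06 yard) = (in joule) 0.03767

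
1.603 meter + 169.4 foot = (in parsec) 1.725e-15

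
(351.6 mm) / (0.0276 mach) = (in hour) 1.039e-05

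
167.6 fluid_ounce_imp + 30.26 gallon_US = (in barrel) 0.7504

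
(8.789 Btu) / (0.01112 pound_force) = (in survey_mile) 116.5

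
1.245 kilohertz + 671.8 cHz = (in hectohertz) 12.52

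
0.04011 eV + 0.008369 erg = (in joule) 8.369e-10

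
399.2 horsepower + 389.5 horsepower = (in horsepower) 788.7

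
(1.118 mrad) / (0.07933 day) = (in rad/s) 1.631e-07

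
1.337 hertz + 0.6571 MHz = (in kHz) 657.1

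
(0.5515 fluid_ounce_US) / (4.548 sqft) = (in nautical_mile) 2.084e-08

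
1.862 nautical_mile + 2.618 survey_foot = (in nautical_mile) 1.862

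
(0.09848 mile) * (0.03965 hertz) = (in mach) 0.01846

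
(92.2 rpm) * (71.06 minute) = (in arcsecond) 8.491e+09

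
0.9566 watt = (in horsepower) 0.001283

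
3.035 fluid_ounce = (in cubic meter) 8.976e-05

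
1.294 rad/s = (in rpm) 12.36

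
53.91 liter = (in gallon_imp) 11.86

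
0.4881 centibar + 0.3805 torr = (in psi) 0.07815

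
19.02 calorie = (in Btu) 0.07543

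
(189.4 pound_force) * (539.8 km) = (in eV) 2.838e+27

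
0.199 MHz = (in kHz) 199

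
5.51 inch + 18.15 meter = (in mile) 0.01136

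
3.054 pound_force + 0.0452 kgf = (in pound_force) 3.154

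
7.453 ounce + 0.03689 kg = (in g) 248.2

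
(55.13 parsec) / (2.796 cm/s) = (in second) 6.084e+19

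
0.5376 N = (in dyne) 5.376e+04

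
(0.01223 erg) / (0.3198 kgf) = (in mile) 2.423e-13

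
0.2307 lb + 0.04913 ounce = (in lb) 0.2338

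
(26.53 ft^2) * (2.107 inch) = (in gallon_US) 34.85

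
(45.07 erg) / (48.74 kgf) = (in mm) 9.429e-06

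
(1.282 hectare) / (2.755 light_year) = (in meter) 4.919e-13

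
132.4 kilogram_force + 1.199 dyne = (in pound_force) 291.9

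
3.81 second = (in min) 0.0635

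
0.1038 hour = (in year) 1.185e-05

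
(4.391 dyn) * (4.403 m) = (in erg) 1933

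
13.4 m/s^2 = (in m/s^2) 13.4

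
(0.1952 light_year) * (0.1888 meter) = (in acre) 8.616e+10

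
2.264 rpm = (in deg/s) 13.58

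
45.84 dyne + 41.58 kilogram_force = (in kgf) 41.58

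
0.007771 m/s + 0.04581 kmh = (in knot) 0.03984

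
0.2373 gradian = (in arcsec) 768.9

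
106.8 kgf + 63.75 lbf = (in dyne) 1.331e+08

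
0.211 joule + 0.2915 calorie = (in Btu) 0.001356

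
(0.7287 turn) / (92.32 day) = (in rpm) 5.481e-06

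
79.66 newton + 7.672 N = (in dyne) 8.733e+06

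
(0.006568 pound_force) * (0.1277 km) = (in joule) 3.731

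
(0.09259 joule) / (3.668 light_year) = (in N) 2.668e-18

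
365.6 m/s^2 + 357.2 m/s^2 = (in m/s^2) 722.8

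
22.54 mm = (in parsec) 7.305e-19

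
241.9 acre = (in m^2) 9.789e+05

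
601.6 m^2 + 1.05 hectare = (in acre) 2.743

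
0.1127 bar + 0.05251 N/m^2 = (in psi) 1.635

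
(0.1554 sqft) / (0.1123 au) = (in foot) 2.819e-12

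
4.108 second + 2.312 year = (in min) 1.215e+06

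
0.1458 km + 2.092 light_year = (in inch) 7.792e+17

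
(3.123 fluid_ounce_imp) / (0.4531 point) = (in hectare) 5.551e-05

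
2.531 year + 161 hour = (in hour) 2.233e+04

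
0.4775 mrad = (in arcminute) 1.642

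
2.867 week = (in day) 20.07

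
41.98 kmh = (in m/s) 11.66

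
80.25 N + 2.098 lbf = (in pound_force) 20.14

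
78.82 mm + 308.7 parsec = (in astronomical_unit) 6.367e+07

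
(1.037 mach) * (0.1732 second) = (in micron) 6.116e+07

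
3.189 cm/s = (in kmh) 0.1148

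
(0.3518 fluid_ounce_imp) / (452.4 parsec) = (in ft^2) 7.707e-24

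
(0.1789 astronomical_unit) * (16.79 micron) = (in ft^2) 4.837e+06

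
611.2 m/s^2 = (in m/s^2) 611.2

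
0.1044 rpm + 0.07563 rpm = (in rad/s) 0.01885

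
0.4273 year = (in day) 156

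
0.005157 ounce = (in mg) 146.2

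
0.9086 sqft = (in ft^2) 0.9086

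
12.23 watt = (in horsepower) 0.0164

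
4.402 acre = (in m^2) 1.781e+04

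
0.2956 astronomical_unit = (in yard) 4.836e+10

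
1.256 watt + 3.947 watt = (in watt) 5.203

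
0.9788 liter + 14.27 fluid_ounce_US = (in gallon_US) 0.3701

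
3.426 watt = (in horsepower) 0.004594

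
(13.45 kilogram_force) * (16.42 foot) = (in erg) 6.601e+09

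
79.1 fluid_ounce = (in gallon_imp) 0.5146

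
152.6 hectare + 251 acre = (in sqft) 2.736e+07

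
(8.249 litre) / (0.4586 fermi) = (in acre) 4.445e+09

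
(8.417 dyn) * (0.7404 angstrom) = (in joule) 6.232e-15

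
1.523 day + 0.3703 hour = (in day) 1.538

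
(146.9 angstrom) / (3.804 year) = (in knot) 2.38e-16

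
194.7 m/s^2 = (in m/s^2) 194.7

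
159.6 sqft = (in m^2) 14.83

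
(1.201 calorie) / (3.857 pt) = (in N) 3693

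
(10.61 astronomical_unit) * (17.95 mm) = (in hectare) 2.849e+06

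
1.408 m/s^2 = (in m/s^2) 1.408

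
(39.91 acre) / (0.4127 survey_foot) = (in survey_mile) 797.8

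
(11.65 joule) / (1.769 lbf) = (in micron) 1.481e+06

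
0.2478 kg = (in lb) 0.5463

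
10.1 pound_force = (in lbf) 10.1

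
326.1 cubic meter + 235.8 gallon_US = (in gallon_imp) 7.193e+04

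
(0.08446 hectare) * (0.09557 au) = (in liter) 1.208e+16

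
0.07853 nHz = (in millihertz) 7.853e-08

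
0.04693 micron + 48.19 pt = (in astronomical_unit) 1.136e-13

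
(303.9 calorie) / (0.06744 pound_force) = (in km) 4.239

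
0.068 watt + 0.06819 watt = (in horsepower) 0.0001826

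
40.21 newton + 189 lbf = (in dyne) 8.809e+07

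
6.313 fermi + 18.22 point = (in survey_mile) 3.994e-06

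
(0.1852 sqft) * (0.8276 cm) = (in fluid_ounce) 4.815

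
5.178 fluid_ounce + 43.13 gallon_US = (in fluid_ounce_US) 5526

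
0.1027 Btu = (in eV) 6.763e+20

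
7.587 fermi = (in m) 7.587e-15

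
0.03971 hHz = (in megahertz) 3.971e-06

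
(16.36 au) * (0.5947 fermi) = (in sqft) 0.01567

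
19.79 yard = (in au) 1.21e-10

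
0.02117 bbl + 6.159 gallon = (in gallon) 7.048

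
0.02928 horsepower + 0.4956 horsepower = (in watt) 391.4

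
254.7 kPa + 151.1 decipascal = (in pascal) 2.547e+05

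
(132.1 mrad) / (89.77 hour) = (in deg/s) 2.342e-05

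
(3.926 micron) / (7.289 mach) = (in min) 2.636e-11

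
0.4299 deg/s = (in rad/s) 0.007503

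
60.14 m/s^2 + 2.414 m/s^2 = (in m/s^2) 62.55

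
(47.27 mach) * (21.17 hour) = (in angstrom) 1.227e+19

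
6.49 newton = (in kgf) 0.6618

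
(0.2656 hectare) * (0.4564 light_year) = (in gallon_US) 3.03e+21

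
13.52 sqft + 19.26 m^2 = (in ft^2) 220.8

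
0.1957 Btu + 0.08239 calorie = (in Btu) 0.196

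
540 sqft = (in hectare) 0.005017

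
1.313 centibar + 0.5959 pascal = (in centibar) 1.314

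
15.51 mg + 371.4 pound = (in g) 1.685e+05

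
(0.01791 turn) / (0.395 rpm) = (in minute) 0.04534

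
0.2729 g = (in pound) 0.0006016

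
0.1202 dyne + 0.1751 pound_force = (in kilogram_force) 0.07942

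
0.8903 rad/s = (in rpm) 8.502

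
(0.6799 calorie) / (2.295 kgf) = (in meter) 0.1264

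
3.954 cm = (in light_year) 4.179e-18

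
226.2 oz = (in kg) 6.413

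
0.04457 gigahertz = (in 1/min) 2.674e+09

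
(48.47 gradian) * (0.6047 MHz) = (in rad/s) 4.604e+05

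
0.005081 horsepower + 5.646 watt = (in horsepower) 0.01265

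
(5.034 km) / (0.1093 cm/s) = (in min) 7.676e+04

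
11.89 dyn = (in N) 0.0001189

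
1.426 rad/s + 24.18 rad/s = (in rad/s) 25.61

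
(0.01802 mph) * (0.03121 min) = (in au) 1.008e-13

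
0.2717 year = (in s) 8.568e+06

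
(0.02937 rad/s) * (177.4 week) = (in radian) 3.151e+06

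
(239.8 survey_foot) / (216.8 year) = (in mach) 3.14e-11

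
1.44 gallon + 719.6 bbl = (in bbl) 719.6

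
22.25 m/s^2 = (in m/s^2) 22.25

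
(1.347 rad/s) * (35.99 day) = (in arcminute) 1.44e+10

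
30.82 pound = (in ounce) 493.1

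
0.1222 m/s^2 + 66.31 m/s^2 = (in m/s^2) 66.43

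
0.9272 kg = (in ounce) 32.71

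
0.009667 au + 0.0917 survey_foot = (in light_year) 1.529e-07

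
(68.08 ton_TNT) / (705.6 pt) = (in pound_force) 2.573e+11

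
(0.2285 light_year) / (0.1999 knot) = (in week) 3.476e+10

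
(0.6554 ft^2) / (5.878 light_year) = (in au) 7.319e-30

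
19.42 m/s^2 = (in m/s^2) 19.42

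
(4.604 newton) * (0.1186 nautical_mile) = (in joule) 1011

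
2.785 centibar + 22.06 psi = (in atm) 1.529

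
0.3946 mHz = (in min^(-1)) 0.02368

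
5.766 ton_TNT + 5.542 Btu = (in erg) 2.412e+17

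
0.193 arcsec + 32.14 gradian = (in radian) 0.5049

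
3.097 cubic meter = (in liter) 3097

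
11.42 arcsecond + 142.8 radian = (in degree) 8182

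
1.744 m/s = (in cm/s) 174.4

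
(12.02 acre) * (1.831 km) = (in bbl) 5.602e+08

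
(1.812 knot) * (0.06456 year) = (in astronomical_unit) 1.269e-05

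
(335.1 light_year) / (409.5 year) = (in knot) 4.772e+08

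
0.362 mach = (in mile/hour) 275.7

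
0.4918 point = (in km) 1.735e-07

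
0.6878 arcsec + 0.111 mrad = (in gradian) 0.007279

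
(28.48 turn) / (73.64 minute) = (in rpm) 0.3867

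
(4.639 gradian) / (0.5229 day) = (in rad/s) 1.613e-06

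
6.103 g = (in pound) 0.01345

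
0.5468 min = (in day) 0.0003797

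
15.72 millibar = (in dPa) 1.572e+04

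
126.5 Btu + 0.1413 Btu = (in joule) 1.336e+05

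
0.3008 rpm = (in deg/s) 1.805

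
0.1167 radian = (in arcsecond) 2.407e+04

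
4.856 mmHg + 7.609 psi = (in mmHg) 398.4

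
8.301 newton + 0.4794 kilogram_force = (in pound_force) 2.923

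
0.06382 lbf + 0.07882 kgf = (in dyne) 1.057e+05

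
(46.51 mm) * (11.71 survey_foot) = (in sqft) 1.787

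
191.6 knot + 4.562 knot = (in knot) 196.2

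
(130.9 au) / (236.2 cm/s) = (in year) 2.629e+05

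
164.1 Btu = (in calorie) 4.138e+04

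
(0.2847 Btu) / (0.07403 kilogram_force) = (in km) 0.4137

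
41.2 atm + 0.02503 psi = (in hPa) 4.175e+04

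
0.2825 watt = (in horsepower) 0.0003788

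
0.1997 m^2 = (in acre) 4.935e-05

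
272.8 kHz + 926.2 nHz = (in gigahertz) 0.0002728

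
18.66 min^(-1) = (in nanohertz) 3.11e+08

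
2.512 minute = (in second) 150.7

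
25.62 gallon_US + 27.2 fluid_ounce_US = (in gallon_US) 25.83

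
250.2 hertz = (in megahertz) 0.0002502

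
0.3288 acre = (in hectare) 0.1331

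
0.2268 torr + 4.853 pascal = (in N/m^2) 35.09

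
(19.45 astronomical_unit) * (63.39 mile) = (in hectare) 2.968e+13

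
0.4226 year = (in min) 2.221e+05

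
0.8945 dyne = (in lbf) 2.011e-06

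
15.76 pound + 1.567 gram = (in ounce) 252.2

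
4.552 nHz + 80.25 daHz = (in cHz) 8.025e+04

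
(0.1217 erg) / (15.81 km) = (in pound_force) 1.731e-13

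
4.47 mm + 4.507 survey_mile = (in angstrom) 7.253e+13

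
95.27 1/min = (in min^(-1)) 95.27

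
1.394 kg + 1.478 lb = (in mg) 2.064e+06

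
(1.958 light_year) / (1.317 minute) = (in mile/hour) 5.244e+14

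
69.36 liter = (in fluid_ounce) 2345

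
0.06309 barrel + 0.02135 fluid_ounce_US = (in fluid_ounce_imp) 353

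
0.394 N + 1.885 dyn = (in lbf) 0.08858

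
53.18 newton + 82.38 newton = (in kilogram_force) 13.82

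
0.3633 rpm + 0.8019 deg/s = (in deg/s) 2.982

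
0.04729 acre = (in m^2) 191.4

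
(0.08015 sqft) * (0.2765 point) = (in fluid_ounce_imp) 0.02556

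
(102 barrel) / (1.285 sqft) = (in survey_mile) 0.08441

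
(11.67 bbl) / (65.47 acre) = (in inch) 0.0002757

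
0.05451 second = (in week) 9.013e-08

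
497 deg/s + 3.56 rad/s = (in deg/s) 701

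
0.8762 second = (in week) 1.449e-06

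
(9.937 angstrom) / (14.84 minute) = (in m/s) 1.116e-12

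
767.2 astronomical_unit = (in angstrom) 1.148e+24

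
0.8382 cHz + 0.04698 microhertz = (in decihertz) 0.08382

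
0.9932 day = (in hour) 23.84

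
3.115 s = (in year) 9.878e-08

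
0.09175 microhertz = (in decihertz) 9.175e-07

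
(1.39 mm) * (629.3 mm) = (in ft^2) 0.009415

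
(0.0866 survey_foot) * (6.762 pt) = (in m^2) 6.297e-05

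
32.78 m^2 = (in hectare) 0.003278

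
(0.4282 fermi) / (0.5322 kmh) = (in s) 2.897e-15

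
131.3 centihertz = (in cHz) 131.3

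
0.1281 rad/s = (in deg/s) 7.34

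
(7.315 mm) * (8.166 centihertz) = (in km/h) 0.00215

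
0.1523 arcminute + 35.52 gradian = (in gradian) 35.52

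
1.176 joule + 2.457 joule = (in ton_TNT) 8.683e-10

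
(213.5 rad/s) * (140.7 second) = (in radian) 3.004e+04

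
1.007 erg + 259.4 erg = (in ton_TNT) 6.224e-15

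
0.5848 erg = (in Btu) 5.543e-11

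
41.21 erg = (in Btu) 3.906e-09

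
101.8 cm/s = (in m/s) 1.018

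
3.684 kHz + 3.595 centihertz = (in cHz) 3.684e+05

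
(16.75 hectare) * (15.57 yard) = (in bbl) 1.5e+07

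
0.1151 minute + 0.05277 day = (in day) 0.05285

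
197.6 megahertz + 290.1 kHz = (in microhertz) 1.979e+14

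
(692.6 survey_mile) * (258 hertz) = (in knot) 5.59e+08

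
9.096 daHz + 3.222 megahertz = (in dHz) 3.222e+07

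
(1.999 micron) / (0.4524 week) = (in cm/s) 7.306e-10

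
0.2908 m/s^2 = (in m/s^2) 0.2908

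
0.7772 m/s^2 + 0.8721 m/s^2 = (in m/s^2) 1.649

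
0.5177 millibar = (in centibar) 0.05177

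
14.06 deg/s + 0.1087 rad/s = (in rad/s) 0.3541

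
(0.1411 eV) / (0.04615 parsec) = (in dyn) 1.588e-30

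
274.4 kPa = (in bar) 2.744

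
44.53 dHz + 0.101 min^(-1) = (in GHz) 4.455e-09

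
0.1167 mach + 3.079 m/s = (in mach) 0.1257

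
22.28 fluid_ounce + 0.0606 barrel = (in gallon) 2.719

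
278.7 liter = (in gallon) 73.62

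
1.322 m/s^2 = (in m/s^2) 1.322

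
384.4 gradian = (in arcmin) 2.076e+04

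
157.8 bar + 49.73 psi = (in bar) 161.2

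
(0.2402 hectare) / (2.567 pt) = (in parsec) 8.596e-11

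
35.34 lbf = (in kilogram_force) 16.03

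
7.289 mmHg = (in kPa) 0.9718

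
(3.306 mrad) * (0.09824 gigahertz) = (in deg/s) 1.861e+07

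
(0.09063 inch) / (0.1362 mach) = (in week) 8.207e-11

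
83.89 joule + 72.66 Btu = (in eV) 4.79e+23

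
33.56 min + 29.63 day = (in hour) 711.7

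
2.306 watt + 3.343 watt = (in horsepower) 0.007575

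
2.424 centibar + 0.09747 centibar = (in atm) 0.02488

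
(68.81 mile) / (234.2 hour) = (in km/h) 0.4728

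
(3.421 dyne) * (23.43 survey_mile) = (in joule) 1.29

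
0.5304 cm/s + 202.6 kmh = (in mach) 0.1653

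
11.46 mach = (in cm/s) 3.902e+05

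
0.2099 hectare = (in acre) 0.5187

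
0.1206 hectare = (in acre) 0.298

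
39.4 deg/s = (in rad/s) 0.6877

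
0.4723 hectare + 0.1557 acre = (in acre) 1.323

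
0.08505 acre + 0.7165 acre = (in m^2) 3244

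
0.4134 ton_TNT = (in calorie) 4.134e+08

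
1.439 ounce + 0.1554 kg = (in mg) 1.962e+05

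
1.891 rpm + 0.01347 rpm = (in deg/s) 11.43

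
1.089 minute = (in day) 0.0007563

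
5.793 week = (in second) 3.504e+06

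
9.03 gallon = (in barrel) 0.215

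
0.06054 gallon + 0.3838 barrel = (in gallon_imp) 13.47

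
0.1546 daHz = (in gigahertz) 1.546e-09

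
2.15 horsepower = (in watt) 1603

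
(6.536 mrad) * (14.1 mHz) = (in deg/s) 0.00528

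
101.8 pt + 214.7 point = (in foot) 0.3663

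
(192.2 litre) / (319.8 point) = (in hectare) 0.0001704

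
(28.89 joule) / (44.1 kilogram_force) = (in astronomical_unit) 4.465e-13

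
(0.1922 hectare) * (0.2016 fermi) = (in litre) 3.875e-10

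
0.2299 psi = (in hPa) 15.85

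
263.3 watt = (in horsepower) 0.3531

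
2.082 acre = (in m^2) 8426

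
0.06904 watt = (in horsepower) 9.258e-05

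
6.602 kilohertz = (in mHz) 6.602e+06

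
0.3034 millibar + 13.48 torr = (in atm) 0.01804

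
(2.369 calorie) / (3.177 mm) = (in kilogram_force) 318.1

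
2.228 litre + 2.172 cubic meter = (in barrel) 13.68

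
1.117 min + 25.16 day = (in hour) 603.9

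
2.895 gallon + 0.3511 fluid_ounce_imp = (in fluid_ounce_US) 370.9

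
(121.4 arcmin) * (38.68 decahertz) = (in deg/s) 782.6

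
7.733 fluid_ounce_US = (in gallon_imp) 0.05031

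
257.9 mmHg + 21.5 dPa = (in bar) 0.3439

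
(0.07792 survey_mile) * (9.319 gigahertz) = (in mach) 3.432e+09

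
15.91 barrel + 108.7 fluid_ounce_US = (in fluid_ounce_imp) 8.914e+04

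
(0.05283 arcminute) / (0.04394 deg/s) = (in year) 6.354e-10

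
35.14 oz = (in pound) 2.196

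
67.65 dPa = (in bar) 6.765e-05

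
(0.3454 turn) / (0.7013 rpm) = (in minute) 0.4925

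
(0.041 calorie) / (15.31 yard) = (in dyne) 1225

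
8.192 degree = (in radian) 0.143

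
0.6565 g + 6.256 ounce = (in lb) 0.3924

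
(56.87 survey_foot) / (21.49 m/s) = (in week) 1.334e-06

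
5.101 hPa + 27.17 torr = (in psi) 0.5994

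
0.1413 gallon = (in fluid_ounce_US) 18.09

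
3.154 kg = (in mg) 3.154e+06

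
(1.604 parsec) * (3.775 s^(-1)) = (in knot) 3.632e+17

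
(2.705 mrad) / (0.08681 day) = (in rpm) 3.444e-06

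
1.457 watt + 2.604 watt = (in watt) 4.061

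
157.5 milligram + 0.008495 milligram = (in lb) 0.0003472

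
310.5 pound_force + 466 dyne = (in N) 1381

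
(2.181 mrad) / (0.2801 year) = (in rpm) 2.358e-09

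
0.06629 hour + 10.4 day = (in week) 1.486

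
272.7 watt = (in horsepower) 0.3657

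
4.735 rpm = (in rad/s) 0.4958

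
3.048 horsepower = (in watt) 2273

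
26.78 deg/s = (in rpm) 4.463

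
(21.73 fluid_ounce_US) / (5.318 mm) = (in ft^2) 1.301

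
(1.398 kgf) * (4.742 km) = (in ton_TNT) 1.554e-05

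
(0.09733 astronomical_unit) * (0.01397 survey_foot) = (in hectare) 6200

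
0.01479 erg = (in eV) 9.231e+09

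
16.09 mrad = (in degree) 0.9219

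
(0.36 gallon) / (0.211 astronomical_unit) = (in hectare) 4.317e-18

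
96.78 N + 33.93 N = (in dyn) 1.307e+07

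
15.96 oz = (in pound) 0.9975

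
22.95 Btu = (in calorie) 5787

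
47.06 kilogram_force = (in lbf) 103.7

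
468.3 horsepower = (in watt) 3.492e+05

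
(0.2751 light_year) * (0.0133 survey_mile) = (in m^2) 5.571e+16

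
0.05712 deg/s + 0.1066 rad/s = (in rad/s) 0.1076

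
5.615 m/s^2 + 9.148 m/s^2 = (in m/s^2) 14.76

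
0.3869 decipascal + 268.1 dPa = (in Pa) 26.85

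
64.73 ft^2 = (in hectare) 0.0006014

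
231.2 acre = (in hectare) 93.56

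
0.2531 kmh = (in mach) 0.0002065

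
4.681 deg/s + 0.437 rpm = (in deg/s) 7.303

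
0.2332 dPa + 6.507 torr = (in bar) 0.008676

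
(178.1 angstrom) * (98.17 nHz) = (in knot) 3.399e-15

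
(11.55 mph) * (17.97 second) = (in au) 6.202e-10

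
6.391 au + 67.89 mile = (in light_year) 0.0001011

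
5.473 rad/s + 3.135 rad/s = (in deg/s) 493.2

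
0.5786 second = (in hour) 0.0001607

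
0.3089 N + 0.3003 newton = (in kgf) 0.06212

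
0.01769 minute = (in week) 1.755e-06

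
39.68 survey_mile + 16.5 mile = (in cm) 9.041e+06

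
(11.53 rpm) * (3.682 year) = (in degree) 8.033e+09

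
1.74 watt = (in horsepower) 0.002333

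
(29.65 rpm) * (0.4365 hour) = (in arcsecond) 1.006e+09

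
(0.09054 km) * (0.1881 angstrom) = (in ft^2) 1.833e-08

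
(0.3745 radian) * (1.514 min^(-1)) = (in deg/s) 0.5414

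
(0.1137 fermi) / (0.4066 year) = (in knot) 1.724e-23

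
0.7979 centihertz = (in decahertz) 0.0007979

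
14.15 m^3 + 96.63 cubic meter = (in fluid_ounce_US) 3.746e+06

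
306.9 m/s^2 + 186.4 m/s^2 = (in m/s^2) 493.3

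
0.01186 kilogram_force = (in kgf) 0.01186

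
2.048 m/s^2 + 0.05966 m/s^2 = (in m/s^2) 2.108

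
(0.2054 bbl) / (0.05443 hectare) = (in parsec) 1.944e-21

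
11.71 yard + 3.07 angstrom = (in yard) 11.71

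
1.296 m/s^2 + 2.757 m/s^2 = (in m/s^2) 4.053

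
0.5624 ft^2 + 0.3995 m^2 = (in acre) 0.0001116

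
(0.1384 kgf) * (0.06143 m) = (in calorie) 0.01993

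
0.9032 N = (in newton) 0.9032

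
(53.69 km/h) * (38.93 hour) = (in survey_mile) 1299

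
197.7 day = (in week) 28.24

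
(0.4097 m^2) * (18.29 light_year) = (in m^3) 7.089e+16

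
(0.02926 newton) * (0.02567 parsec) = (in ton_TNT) 5539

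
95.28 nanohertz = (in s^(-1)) 9.528e-08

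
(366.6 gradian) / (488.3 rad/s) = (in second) 0.01179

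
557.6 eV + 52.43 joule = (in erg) 5.243e+08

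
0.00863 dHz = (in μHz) 863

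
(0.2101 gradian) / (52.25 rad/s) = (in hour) 1.755e-08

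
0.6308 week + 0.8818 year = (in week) 46.61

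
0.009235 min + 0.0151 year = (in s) 4.762e+05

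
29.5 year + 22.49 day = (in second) 9.323e+08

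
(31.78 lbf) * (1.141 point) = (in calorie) 0.0136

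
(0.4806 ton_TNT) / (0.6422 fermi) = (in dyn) 3.131e+29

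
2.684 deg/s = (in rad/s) 0.04684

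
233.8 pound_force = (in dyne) 1.04e+08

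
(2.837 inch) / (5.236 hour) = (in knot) 7.431e-06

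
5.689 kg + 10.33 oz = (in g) 5982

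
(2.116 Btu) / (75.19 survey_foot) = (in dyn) 9.741e+06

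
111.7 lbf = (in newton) 496.9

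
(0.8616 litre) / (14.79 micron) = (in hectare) 0.005826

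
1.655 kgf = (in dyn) 1.623e+06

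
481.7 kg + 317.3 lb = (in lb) 1379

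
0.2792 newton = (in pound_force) 0.06277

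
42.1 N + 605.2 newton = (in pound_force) 145.5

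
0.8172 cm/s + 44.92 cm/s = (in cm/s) 45.74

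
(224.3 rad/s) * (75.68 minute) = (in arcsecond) 2.101e+11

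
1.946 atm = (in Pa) 1.972e+05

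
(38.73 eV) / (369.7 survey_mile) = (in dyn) 1.043e-18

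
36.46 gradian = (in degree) 32.81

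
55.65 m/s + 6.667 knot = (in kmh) 212.7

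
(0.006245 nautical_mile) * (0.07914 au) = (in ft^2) 1.474e+12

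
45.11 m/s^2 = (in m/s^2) 45.11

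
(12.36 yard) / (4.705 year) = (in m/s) 7.617e-08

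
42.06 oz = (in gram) 1192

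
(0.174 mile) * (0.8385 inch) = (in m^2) 5.964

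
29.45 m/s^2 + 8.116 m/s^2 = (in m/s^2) 37.57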